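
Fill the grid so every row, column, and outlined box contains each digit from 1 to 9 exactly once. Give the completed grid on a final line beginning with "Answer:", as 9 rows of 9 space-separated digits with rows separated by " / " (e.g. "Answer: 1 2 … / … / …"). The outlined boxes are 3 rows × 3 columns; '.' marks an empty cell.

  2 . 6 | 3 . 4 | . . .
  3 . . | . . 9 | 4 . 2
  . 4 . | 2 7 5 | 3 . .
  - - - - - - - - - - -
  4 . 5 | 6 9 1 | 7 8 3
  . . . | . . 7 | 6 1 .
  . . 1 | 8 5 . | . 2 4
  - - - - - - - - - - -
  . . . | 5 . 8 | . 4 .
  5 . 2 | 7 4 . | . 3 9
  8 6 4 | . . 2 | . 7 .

Step 1. [r5c1∈{9}] r5c1's peers cover all but 9. So r5c1=9.
Step 2. [r8c2∈{1}] only 1 remains possible at r8c2. So r8c2=1.
Step 3. [r2c5∈{1,6,8}] in box 2, 6 fits only at r2c5. So r2c5=6.
Step 4. [r1c5∈{1,8}] in col 5, 8 fits only at r1c5 ⇒ r1c5=8.
Step 5. [r2c8∈{5}] only 5 remains possible at r2c8, so r2c8=5.
Step 6. [r1c8∈{9}] only 9 remains possible at r1c8. So r1c8=9.
Step 7. [r1c7∈{1}] only 1 remains possible at r1c7, so r1c7=1.
Step 8. [r7c1∈{7}] nothing but 7 survives at r7c1 ⇒ r7c1=7.
Step 9. [r9c5∈{1,3}] 3 has one home in row 9: r9c5 ⇒ r9c5=3.
Step 10. [r2c3∈{7,8}] across col 3, 7 lands solely at r2c3. So r2c3=7.
Step 11. [r3c3∈{8,9}] 9 has one home in row 3: r3c3, so r3c3=9.
Step 12. [r7c9∈{1,6}] r7c9 is the only open cell in row 7 admitting 6. So r7c9=6.
Step 13. [r9c9∈{1,5}] 1 has one home in col 9: r9c9 ⇒ r9c9=1.
Step 14. [r5c3∈{3,8}] col 3 places 8 nowhere but r5c3, so r5c3=8.
Step 15. [r5c2∈{2,3}] row 5 places 3 nowhere but r5c2 ⇒ r5c2=3.
Step 16. [r9c4∈{9}] only 9 remains possible at r9c4, so r9c4=9.
Step 17. [r6c7∈{9}] nothing but 9 survives at r6c7. So r6c7=9.
Step 18. [r8c7∈{8}] nothing but 8 survives at r8c7, so r8c7=8.
Step 19. [r3c9∈{8}] r3c9's peers cover all but 8. So r3c9=8.
Step 20. [r6c6∈{3}] nothing but 3 survives at r6c6 ⇒ r6c6=3.
Step 21. [r7c3∈{3}] nothing but 3 survives at r7c3. So r7c3=3.
Step 22. [r3c8∈{6}] only 6 remains possible at r3c8, so r3c8=6.
Step 23. [r1c9∈{7}] r1c9 has the single candidate 7, so r1c9=7.
Step 24. [r6c1∈{6}] r6c1 is down to just 6. So r6c1=6.
Step 25. [r1c2∈{5}] nothing but 5 survives at r1c2 ⇒ r1c2=5.
Step 26. [r2c2∈{8}] r2c2 is down to just 8 ⇒ r2c2=8.
Step 27. [r2c4∈{1}] nothing but 1 survives at r2c4. So r2c4=1.
Step 28. [r3c1∈{1}] r3c1 has the single candidate 1. So r3c1=1.
Step 29. [r7c5∈{1}] r7c5 has the single candidate 1, so r7c5=1.
Step 30. [r7c7∈{2}] r7c7 is down to just 2. So r7c7=2.
Step 31. [r5c9∈{5}] r5c9 is down to just 5. So r5c9=5.
Step 32. [r7c2∈{9}] r7c2 is down to just 9. So r7c2=9.
Step 33. [r8c6∈{6}] nothing but 6 survives at r8c6 ⇒ r8c6=6.
Step 34. [r5c5∈{2}] nothing but 2 survives at r5c5 ⇒ r5c5=2.
Step 35. [r5c4∈{4}] nothing but 4 survives at r5c4. So r5c4=4.
Step 36. [r4c2∈{2}] r4c2 has the single candidate 2. So r4c2=2.
Step 37. [r6c2∈{7}] r6c2 is down to just 7 ⇒ r6c2=7.
Step 38. [r9c7∈{5}] nothing but 5 survives at r9c7. So r9c7=5.

Answer: 2 5 6 3 8 4 1 9 7 / 3 8 7 1 6 9 4 5 2 / 1 4 9 2 7 5 3 6 8 / 4 2 5 6 9 1 7 8 3 / 9 3 8 4 2 7 6 1 5 / 6 7 1 8 5 3 9 2 4 / 7 9 3 5 1 8 2 4 6 / 5 1 2 7 4 6 8 3 9 / 8 6 4 9 3 2 5 7 1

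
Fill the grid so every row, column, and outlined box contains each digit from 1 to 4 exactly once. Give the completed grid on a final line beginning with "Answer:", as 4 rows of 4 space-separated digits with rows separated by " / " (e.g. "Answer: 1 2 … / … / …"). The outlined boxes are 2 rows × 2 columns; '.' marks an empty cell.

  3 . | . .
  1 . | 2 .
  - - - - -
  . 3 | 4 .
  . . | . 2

Step 1. [r2c2∈{4}] r2c2's peers cover all but 4. So r2c2=4.
Step 2. [r1c3∈{1}] only 1 remains possible at r1c3, so r1c3=1.
Step 3. [r4c3∈{3}] r4c3 has the single candidate 3. So r4c3=3.
Step 4. [r2c4∈{3}] only 3 remains possible at r2c4 ⇒ r2c4=3.
Step 5. [r3c1∈{2}] nothing but 2 survives at r3c1 ⇒ r3c1=2.
Step 6. [r1c4∈{4}] r1c4 is down to just 4, so r1c4=4.
Step 7. [r4c2∈{1}] r4c2's peers cover all but 1 ⇒ r4c2=1.
Step 8. [r3c4∈{1}] r3c4's peers cover all but 1. So r3c4=1.
Step 9. [r4c1∈{4}] r4c1 is down to just 4. So r4c1=4.
Step 10. [r1c2∈{2}] nothing but 2 survives at r1c2. So r1c2=2.

Answer: 3 2 1 4 / 1 4 2 3 / 2 3 4 1 / 4 1 3 2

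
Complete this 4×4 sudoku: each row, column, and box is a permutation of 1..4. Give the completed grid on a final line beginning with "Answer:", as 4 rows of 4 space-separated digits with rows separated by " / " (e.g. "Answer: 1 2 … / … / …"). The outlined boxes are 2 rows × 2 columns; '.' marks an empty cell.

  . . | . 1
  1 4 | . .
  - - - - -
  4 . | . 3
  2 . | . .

Step 1. [r1c3∈{2,3,4}] row 1 places 4 nowhere but r1c3 ⇒ r1c3=4.
Step 2. [r4c3∈{1}] r4c3 is down to just 1 ⇒ r4c3=1.
Step 3. [r1c1∈{3}] only 3 remains possible at r1c1. So r1c1=3.
Step 4. [r3c3∈{2}] r3c3 is down to just 2. So r3c3=2.
Step 5. [r2c4∈{2}] r2c4 is down to just 2, so r2c4=2.
Step 6. [r4c2∈{3}] only 3 remains possible at r4c2, so r4c2=3.
Step 7. [r1c2∈{2}] r1c2's peers cover all but 2 ⇒ r1c2=2.
Step 8. [r2c3∈{3}] nothing but 3 survives at r2c3, so r2c3=3.
Step 9. [r4c4∈{4}] only 4 remains possible at r4c4 ⇒ r4c4=4.
Step 10. [r3c2∈{1}] r3c2's peers cover all but 1. So r3c2=1.

Answer: 3 2 4 1 / 1 4 3 2 / 4 1 2 3 / 2 3 1 4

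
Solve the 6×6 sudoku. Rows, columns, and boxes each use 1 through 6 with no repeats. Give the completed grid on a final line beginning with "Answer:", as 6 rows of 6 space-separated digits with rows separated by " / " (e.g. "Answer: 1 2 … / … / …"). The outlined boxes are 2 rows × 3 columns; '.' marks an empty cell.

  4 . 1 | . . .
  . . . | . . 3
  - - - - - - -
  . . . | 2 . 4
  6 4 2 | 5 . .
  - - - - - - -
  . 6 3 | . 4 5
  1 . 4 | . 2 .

Step 1. [r1c4∈{6}] nothing but 6 survives at r1c4, so r1c4=6.
Step 2. [r3c3∈{5}] nothing but 5 survives at r3c3 ⇒ r3c3=5.
Step 3. [r2c1∈{2,5}] col 1 places 5 nowhere but r2c1. So r2c1=5.
Step 4. [r2c5∈{1}] r2c5's peers cover all but 1, so r2c5=1.
Step 5. [r3c1∈{3}] r3c1 is down to just 3. So r3c1=3.
Step 6. [r2c2∈{2}] only 2 remains possible at r2c2 ⇒ r2c2=2.
Step 7. [r6c2∈{5}] r6c2 is down to just 5 ⇒ r6c2=5.
Step 8. [r2c4∈{4}] r2c4's peers cover all but 4 ⇒ r2c4=4.
Step 9. [r5c1∈{2}] r5c1's peers cover all but 2 ⇒ r5c1=2.
Step 10. [r3c5∈{6}] r3c5 is down to just 6, so r3c5=6.
Step 11. [r6c6∈{6}] r6c6 is down to just 6 ⇒ r6c6=6.
Step 12. [r4c6∈{1}] r4c6 has the single candidate 1 ⇒ r4c6=1.
Step 13. [r1c2∈{3}] only 3 remains possible at r1c2 ⇒ r1c2=3.
Step 14. [r1c6∈{2}] nothing but 2 survives at r1c6 ⇒ r1c6=2.
Step 15. [r2c3∈{6}] r2c3 is down to just 6. So r2c3=6.
Step 16. [r5c4∈{1}] r5c4's peers cover all but 1 ⇒ r5c4=1.
Step 17. [r3c2∈{1}] only 1 remains possible at r3c2, so r3c2=1.
Step 18. [r1c5∈{5}] r1c5 is down to just 5. So r1c5=5.
Step 19. [r6c4∈{3}] r6c4 is down to just 3 ⇒ r6c4=3.
Step 20. [r4c5∈{3}] r4c5 is down to just 3, so r4c5=3.

Answer: 4 3 1 6 5 2 / 5 2 6 4 1 3 / 3 1 5 2 6 4 / 6 4 2 5 3 1 / 2 6 3 1 4 5 / 1 5 4 3 2 6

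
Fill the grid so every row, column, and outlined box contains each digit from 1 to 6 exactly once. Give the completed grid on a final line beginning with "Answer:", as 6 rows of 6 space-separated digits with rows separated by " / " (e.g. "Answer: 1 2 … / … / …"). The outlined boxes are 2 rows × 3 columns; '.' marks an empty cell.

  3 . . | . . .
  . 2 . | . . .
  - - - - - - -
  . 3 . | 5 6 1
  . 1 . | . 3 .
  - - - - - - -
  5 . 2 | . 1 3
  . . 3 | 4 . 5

Step 1. [r4c6∈{2,4}] 4 has one home in box 4: r4c6, so r4c6=4.
Step 2. [r1c2∈{4,5,6}] r1c2 is the only open cell in col 2 admitting 5 ⇒ r1c2=5.
Step 3. [r2c6∈{6}] r2c6 has the single candidate 6, so r2c6=6.
Step 4. [r3c3∈{4}] r3c3's peers cover all but 4. So r3c3=4.
Step 5. [r2c3∈{1}] only 1 remains possible at r2c3. So r2c3=1.
Step 6. [r1c5∈{2,4}] across row 1, 4 lands solely at r1c5. So r1c5=4.
Step 7. [r6c2∈{6}] nothing but 6 survives at r6c2. So r6c2=6.
Step 8. [r4c1∈{2,6}] r4c1 is the only open cell in col 1 admitting 6. So r4c1=6.
Step 9. [r1c4∈{1,2}] in row 1, 1 fits only at r1c4, so r1c4=1.
Step 10. [r4c3∈{5}] only 5 remains possible at r4c3, so r4c3=5.
Step 11. [r2c1∈{4}] only 4 remains possible at r2c1 ⇒ r2c1=4.
Step 12. [r5c2∈{4}] r5c2's peers cover all but 4, so r5c2=4.
Step 13. [r4c4∈{2}] r4c4 has the single candidate 2 ⇒ r4c4=2.
Step 14. [r1c6∈{2}] r1c6's peers cover all but 2, so r1c6=2.
Step 15. [r3c1∈{2}] r3c1 is down to just 2 ⇒ r3c1=2.
Step 16. [r1c3∈{6}] nothing but 6 survives at r1c3, so r1c3=6.
Step 17. [r2c4∈{3}] r2c4's peers cover all but 3. So r2c4=3.
Step 18. [r5c4∈{6}] only 6 remains possible at r5c4. So r5c4=6.
Step 19. [r6c5∈{2}] r6c5's peers cover all but 2. So r6c5=2.
Step 20. [r6c1∈{1}] nothing but 1 survives at r6c1, so r6c1=1.
Step 21. [r2c5∈{5}] r2c5's peers cover all but 5 ⇒ r2c5=5.

Answer: 3 5 6 1 4 2 / 4 2 1 3 5 6 / 2 3 4 5 6 1 / 6 1 5 2 3 4 / 5 4 2 6 1 3 / 1 6 3 4 2 5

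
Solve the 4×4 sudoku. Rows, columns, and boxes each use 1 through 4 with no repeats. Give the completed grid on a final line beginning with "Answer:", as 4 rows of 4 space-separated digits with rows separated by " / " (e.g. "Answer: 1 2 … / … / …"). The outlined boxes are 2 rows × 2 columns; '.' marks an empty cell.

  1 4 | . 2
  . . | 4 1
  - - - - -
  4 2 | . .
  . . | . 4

Step 1. [r4c1∈{3}] r4c1's peers cover all but 3 ⇒ r4c1=3.
Step 2. [r3c3∈{1,3}] in row 3, 1 fits only at r3c3, so r3c3=1.
Step 3. [r4c2∈{1}] r4c2 is down to just 1, so r4c2=1.
Step 4. [r1c3∈{3}] r1c3 is down to just 3 ⇒ r1c3=3.
Step 5. [r2c1∈{2}] r2c1's peers cover all but 2, so r2c1=2.
Step 6. [r3c4∈{3}] r3c4 is down to just 3 ⇒ r3c4=3.
Step 7. [r2c2∈{3}] only 3 remains possible at r2c2, so r2c2=3.
Step 8. [r4c3∈{2}] r4c3 is down to just 2. So r4c3=2.

Answer: 1 4 3 2 / 2 3 4 1 / 4 2 1 3 / 3 1 2 4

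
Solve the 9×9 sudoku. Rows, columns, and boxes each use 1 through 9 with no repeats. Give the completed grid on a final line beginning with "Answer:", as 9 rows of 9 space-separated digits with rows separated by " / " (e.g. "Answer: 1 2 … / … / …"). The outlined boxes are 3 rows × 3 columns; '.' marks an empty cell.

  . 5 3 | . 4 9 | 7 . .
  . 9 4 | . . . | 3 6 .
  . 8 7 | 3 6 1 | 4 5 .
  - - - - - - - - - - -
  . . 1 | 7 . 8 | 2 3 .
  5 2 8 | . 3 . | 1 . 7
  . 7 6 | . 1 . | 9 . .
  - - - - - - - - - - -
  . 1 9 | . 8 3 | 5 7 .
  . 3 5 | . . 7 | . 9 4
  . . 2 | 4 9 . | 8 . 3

Step 1. [r1c8∈{1,2,8}] across col 8, 2 lands solely at r1c8, so r1c8=2.
Step 2. [r4c5∈{5}] only 5 remains possible at r4c5. So r4c5=5.
Step 3. [r9c2∈{6}] r9c2 is down to just 6 ⇒ r9c2=6.
Step 4. [r6c4∈{2}] r6c4 is down to just 2 ⇒ r6c4=2.
Step 5. [r6c6∈{4}] r6c6 is down to just 4, so r6c6=4.
Step 6. [r2c6∈{2,5}] 2 has one home in col 6: r2c6. So r2c6=2.
Step 7. [r7c4∈{6}] only 6 remains possible at r7c4. So r7c4=6.
Step 8. [r2c1∈{1}] r2c1 has the single candidate 1. So r2c1=1.
Step 9. [r2c9∈{8}] only 8 remains possible at r2c9, so r2c9=8.
Step 10. [r4c2∈{4}] r4c2 has the single candidate 4 ⇒ r4c2=4.
Step 11. [r7c9∈{2}] r7c9 has the single candidate 2, so r7c9=2.
Step 12. [r1c9∈{1}] only 1 remains possible at r1c9 ⇒ r1c9=1.
Step 13. [r6c1∈{3}] r6c1's peers cover all but 3. So r6c1=3.
Step 14. [r6c8∈{8}] r6c8 has the single candidate 8. So r6c8=8.
Step 15. [r8c1∈{8}] nothing but 8 survives at r8c1 ⇒ r8c1=8.
Step 16. [r6c9∈{5}] r6c9 has the single candidate 5, so r6c9=5.
Step 17. [r9c6∈{5}] r9c6 is down to just 5. So r9c6=5.
Step 18. [r4c1∈{9}] r4c1's peers cover all but 9. So r4c1=9.
Step 19. [r9c1∈{7}] only 7 remains possible at r9c1. So r9c1=7.
Step 20. [r1c4∈{8}] r1c4 is down to just 8, so r1c4=8.
Step 21. [r2c5∈{7}] r2c5's peers cover all but 7. So r2c5=7.
Step 22. [r5c8∈{4}] r5c8's peers cover all but 4, so r5c8=4.
Step 23. [r2c4∈{5}] nothing but 5 survives at r2c4. So r2c4=5.
Step 24. [r8c7∈{6}] r8c7's peers cover all but 6 ⇒ r8c7=6.
Step 25. [r9c8∈{1}] nothing but 1 survives at r9c8 ⇒ r9c8=1.
Step 26. [r3c1∈{2}] only 2 remains possible at r3c1, so r3c1=2.
Step 27. [r3c9∈{9}] r3c9 has the single candidate 9. So r3c9=9.
Step 28. [r4c9∈{6}] r4c9 is down to just 6 ⇒ r4c9=6.
Step 29. [r5c4∈{9}] only 9 remains possible at r5c4 ⇒ r5c4=9.
Step 30. [r1c1∈{6}] nothing but 6 survives at r1c1. So r1c1=6.
Step 31. [r5c6∈{6}] r5c6 has the single candidate 6. So r5c6=6.
Step 32. [r8c4∈{1}] only 1 remains possible at r8c4, so r8c4=1.
Step 33. [r8c5∈{2}] r8c5's peers cover all but 2, so r8c5=2.
Step 34. [r7c1∈{4}] nothing but 4 survives at r7c1. So r7c1=4.

Answer: 6 5 3 8 4 9 7 2 1 / 1 9 4 5 7 2 3 6 8 / 2 8 7 3 6 1 4 5 9 / 9 4 1 7 5 8 2 3 6 / 5 2 8 9 3 6 1 4 7 / 3 7 6 2 1 4 9 8 5 / 4 1 9 6 8 3 5 7 2 / 8 3 5 1 2 7 6 9 4 / 7 6 2 4 9 5 8 1 3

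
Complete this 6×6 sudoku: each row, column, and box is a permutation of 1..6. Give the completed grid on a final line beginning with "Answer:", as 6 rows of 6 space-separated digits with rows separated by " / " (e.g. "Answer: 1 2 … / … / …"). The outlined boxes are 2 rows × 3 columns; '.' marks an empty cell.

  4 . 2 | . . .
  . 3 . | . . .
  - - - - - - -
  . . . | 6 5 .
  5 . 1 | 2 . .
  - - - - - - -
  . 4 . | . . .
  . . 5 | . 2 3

Step 1. [r2c3∈{6}] r2c3 has the single candidate 6 ⇒ r2c3=6.
Step 2. [r2c1∈{1}] r2c1 has the single candidate 1, so r2c1=1.
Step 3. [r1c4∈{1,3,5}] in col 4, 3 fits only at r1c4, so r1c4=3.
Step 4. [r3c6∈{1,4}] r3c6 is the only open cell in row 3 admitting 1, so r3c6=1.
Step 5. [r2c5∈{4}] only 4 remains possible at r2c5. So r2c5=4.
Step 6. [r2c4∈{5}] nothing but 5 survives at r2c4. So r2c4=5.
Step 7. [r5c1∈{2,3,6}] 2 has one home in row 5: r5c1. So r5c1=2.
Step 8. [r1c5∈{1,6}] row 1 places 1 nowhere but r1c5. So r1c5=1.
Step 9. [r6c2∈{1,6}] across col 2, 1 lands solely at r6c2, so r6c2=1.
Step 10. [r1c6∈{6}] only 6 remains possible at r1c6. So r1c6=6.
Step 11. [r5c3∈{3}] r5c3 has the single candidate 3 ⇒ r5c3=3.
Step 12. [r1c2∈{5}] r1c2's peers cover all but 5 ⇒ r1c2=5.
Step 13. [r3c3∈{4}] r3c3 has the single candidate 4 ⇒ r3c3=4.
Step 14. [r3c2∈{2}] r3c2's peers cover all but 2, so r3c2=2.
Step 15. [r5c5∈{6}] r5c5's peers cover all but 6, so r5c5=6.
Step 16. [r5c4∈{1}] r5c4's peers cover all but 1 ⇒ r5c4=1.
Step 17. [r4c6∈{4}] r4c6's peers cover all but 4. So r4c6=4.
Step 18. [r4c5∈{3}] only 3 remains possible at r4c5, so r4c5=3.
Step 19. [r6c4∈{4}] r6c4 is down to just 4. So r6c4=4.
Step 20. [r6c1∈{6}] r6c1 has the single candidate 6. So r6c1=6.
Step 21. [r2c6∈{2}] only 2 remains possible at r2c6 ⇒ r2c6=2.
Step 22. [r3c1∈{3}] r3c1 is down to just 3. So r3c1=3.
Step 23. [r4c2∈{6}] only 6 remains possible at r4c2 ⇒ r4c2=6.
Step 24. [r5c6∈{5}] nothing but 5 survives at r5c6. So r5c6=5.

Answer: 4 5 2 3 1 6 / 1 3 6 5 4 2 / 3 2 4 6 5 1 / 5 6 1 2 3 4 / 2 4 3 1 6 5 / 6 1 5 4 2 3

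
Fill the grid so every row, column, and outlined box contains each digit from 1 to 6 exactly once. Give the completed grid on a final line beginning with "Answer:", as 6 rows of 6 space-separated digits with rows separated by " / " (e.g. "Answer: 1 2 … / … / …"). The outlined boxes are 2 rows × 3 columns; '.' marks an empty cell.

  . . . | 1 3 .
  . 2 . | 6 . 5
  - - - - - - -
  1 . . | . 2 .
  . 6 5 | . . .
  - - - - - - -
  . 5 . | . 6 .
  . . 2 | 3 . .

Step 1. [r1c2∈{4}] nothing but 4 survives at r1c2 ⇒ r1c2=4.
Step 2. [r4c4∈{4}] only 4 remains possible at r4c4. So r4c4=4.
Step 3. [r6c2∈{1}] nothing but 1 survives at r6c2, so r6c2=1.
Step 4. [r3c2∈{3}] only 3 remains possible at r3c2, so r3c2=3.
Step 5. [r5c6∈{1,2,4}] row 5 places 1 nowhere but r5c6, so r5c6=1.
Step 6. [r2c1∈{3}] r2c1 has the single candidate 3, so r2c1=3.
Step 7. [r6c1∈{4,6}] 6 has one home in row 6: r6c1 ⇒ r6c1=6.
Step 8. [r2c5∈{4}] r2c5's peers cover all but 4 ⇒ r2c5=4.
Step 9. [r5c3∈{3,4}] across row 5, 3 lands solely at r5c3. So r5c3=3.
Step 10. [r3c4∈{5}] nothing but 5 survives at r3c4 ⇒ r3c4=5.
Step 11. [r4c5∈{1}] r4c5 has the single candidate 1. So r4c5=1.
Step 12. [r1c6∈{2}] nothing but 2 survives at r1c6. So r1c6=2.
Step 13. [r6c6∈{4}] nothing but 4 survives at r6c6 ⇒ r6c6=4.
Step 14. [r4c1∈{2}] nothing but 2 survives at r4c1 ⇒ r4c1=2.
Step 15. [r5c4∈{2}] r5c4 has the single candidate 2 ⇒ r5c4=2.
Step 16. [r3c3∈{4}] nothing but 4 survives at r3c3. So r3c3=4.
Step 17. [r6c5∈{5}] r6c5 is down to just 5 ⇒ r6c5=5.
Step 18. [r1c1∈{5}] r1c1 has the single candidate 5. So r1c1=5.
Step 19. [r1c3∈{6}] r1c3 is down to just 6, so r1c3=6.
Step 20. [r2c3∈{1}] r2c3 has the single candidate 1. So r2c3=1.
Step 21. [r3c6∈{6}] r3c6 is down to just 6 ⇒ r3c6=6.
Step 22. [r5c1∈{4}] only 4 remains possible at r5c1 ⇒ r5c1=4.
Step 23. [r4c6∈{3}] r4c6's peers cover all but 3 ⇒ r4c6=3.

Answer: 5 4 6 1 3 2 / 3 2 1 6 4 5 / 1 3 4 5 2 6 / 2 6 5 4 1 3 / 4 5 3 2 6 1 / 6 1 2 3 5 4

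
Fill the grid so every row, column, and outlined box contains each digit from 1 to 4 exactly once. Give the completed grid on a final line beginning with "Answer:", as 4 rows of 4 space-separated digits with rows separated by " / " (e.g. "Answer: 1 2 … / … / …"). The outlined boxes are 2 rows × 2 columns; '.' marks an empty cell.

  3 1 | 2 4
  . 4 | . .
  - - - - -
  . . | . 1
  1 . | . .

Step 1. [r4c4∈{2,3}] in col 4, 2 fits only at r4c4 ⇒ r4c4=2.
Step 2. [r4c3∈{3,4}] row 4 places 4 nowhere but r4c3. So r4c3=4.
Step 3. [r3c2∈{2,3}] col 2 places 2 nowhere but r3c2. So r3c2=2.
Step 4. [r3c3∈{3}] r3c3 is down to just 3. So r3c3=3.
Step 5. [r2c4∈{3}] r2c4's peers cover all but 3 ⇒ r2c4=3.
Step 6. [r2c3∈{1}] r2c3's peers cover all but 1, so r2c3=1.
Step 7. [r2c1∈{2}] r2c1 is down to just 2 ⇒ r2c1=2.
Step 8. [r4c2∈{3}] r4c2 is down to just 3, so r4c2=3.
Step 9. [r3c1∈{4}] r3c1's peers cover all but 4, so r3c1=4.

Answer: 3 1 2 4 / 2 4 1 3 / 4 2 3 1 / 1 3 4 2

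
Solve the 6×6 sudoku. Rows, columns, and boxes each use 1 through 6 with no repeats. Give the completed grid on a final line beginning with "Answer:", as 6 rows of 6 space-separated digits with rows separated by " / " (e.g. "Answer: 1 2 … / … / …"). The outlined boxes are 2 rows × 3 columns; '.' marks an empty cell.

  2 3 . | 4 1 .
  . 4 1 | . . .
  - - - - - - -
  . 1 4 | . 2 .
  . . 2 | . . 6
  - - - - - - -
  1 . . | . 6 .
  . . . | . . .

Step 1. [r1c6∈{5}] r1c6 is down to just 5. So r1c6=5.
Step 2. [r3c6∈{3}] r3c6 has the single candidate 3, so r3c6=3.
Step 3. [r4c2∈{5}] nothing but 5 survives at r4c2 ⇒ r4c2=5.
Step 4. [r6c5∈{3,4,5}] r6c5 is the only open cell in col 5 admitting 5, so r6c5=5.
Step 5. [r2c6∈{2}] r2c6 has the single candidate 2 ⇒ r2c6=2.
Step 6. [r6c2∈{2,6}] col 2 places 6 nowhere but r6c2, so r6c2=6.
Step 7. [r6c4∈{1,2,3}] across row 6, 2 lands solely at r6c4 ⇒ r6c4=2.
Step 8. [r6c1∈{3,4}] 4 has one home in col 1: r6c1 ⇒ r6c1=4.
Step 9. [r5c4∈{3}] r5c4 has the single candidate 3 ⇒ r5c4=3.
Step 10. [r2c4∈{6}] r2c4's peers cover all but 6, so r2c4=6.
Step 11. [r3c4∈{5}] r3c4 is down to just 5 ⇒ r3c4=5.
Step 12. [r1c3∈{6}] r1c3 has the single candidate 6. So r1c3=6.
Step 13. [r5c6∈{4}] r5c6's peers cover all but 4, so r5c6=4.
Step 14. [r4c4∈{1}] r4c4 is down to just 1, so r4c4=1.
Step 15. [r5c2∈{2}] only 2 remains possible at r5c2. So r5c2=2.
Step 16. [r6c6∈{1}] nothing but 1 survives at r6c6, so r6c6=1.
Step 17. [r6c3∈{3}] r6c3 is down to just 3 ⇒ r6c3=3.
Step 18. [r5c3∈{5}] nothing but 5 survives at r5c3. So r5c3=5.
Step 19. [r4c5∈{4}] r4c5's peers cover all but 4, so r4c5=4.
Step 20. [r4c1∈{3}] r4c1 has the single candidate 3 ⇒ r4c1=3.
Step 21. [r3c1∈{6}] r3c1's peers cover all but 6. So r3c1=6.
Step 22. [r2c1∈{5}] r2c1's peers cover all but 5 ⇒ r2c1=5.
Step 23. [r2c5∈{3}] only 3 remains possible at r2c5, so r2c5=3.

Answer: 2 3 6 4 1 5 / 5 4 1 6 3 2 / 6 1 4 5 2 3 / 3 5 2 1 4 6 / 1 2 5 3 6 4 / 4 6 3 2 5 1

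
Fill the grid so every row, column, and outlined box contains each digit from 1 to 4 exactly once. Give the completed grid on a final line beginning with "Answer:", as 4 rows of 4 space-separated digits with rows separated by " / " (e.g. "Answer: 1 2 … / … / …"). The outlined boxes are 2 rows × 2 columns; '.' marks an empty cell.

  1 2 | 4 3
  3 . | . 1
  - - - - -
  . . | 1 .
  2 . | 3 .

Step 1. [r3c1∈{4}] r3c1 is down to just 4, so r3c1=4.
Step 2. [r2c3∈{2}] r2c3 is down to just 2. So r2c3=2.
Step 3. [r4c4∈{4}] r4c4 is down to just 4 ⇒ r4c4=4.
Step 4. [r2c2∈{4}] nothing but 4 survives at r2c2. So r2c2=4.
Step 5. [r3c2∈{3}] nothing but 3 survives at r3c2. So r3c2=3.
Step 6. [r4c2∈{1}] nothing but 1 survives at r4c2 ⇒ r4c2=1.
Step 7. [r3c4∈{2}] nothing but 2 survives at r3c4 ⇒ r3c4=2.

Answer: 1 2 4 3 / 3 4 2 1 / 4 3 1 2 / 2 1 3 4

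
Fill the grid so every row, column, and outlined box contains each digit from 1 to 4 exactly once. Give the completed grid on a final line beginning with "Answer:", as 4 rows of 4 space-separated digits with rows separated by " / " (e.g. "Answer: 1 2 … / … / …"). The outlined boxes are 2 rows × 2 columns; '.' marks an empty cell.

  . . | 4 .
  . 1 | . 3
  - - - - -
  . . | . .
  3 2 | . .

Step 1. [r2c3∈{2}] r2c3 is down to just 2. So r2c3=2.
Step 2. [r4c3∈{1}] only 1 remains possible at r4c3. So r4c3=1.
Step 3. [r3c2∈{4}] r3c2's peers cover all but 4. So r3c2=4.
Step 4. [r3c3∈{3}] r3c3's peers cover all but 3 ⇒ r3c3=3.
Step 5. [r1c4∈{1}] nothing but 1 survives at r1c4, so r1c4=1.
Step 6. [r2c1∈{4}] nothing but 4 survives at r2c1 ⇒ r2c1=4.
Step 7. [r1c2∈{3}] r1c2 has the single candidate 3. So r1c2=3.
Step 8. [r4c4∈{4}] r4c4 has the single candidate 4. So r4c4=4.
Step 9. [r3c4∈{2}] r3c4 is down to just 2 ⇒ r3c4=2.
Step 10. [r1c1∈{2}] nothing but 2 survives at r1c1 ⇒ r1c1=2.
Step 11. [r3c1∈{1}] r3c1 is down to just 1. So r3c1=1.

Answer: 2 3 4 1 / 4 1 2 3 / 1 4 3 2 / 3 2 1 4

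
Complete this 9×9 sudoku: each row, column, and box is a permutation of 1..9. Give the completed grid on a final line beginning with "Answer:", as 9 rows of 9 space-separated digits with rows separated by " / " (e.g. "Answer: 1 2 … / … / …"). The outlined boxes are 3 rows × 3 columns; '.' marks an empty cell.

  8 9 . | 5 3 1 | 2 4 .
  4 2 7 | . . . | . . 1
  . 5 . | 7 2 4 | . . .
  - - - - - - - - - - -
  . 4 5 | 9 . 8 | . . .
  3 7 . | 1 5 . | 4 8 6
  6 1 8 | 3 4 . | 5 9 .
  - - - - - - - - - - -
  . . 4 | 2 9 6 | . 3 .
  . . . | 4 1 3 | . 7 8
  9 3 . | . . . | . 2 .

Step 1. [r2c7∈{3,6,8,9}] 3 has one home in row 2: r2c7, so r2c7=3.
Step 2. [r4c7∈{1,7}] across col 7, 7 lands solely at r4c7, so r4c7=7.
Step 3. [r2c4∈{6,8}] across col 4, 6 lands solely at r2c4, so r2c4=6.
Step 4. [r1c3∈{6}] only 6 remains possible at r1c3 ⇒ r1c3=6.
Step 5. [r9c7∈{1,6}] r9c7 is the only open cell in row 9 admitting 6. So r9c7=6.
Step 6. [r4c1∈{2}] r4c1's peers cover all but 2 ⇒ r4c1=2.
Step 7. [r7c1∈{1,5,7}] 7 has one home in row 7: r7c1 ⇒ r7c1=7.
Step 8. [r9c6∈{5,7}] 5 has one home in col 6: r9c6, so r9c6=5.
Step 9. [r3c7∈{8,9}] across row 3, 8 lands solely at r3c7 ⇒ r3c7=8.
Step 10. [r3c3∈{1,3}] row 3 places 3 nowhere but r3c3, so r3c3=3.
Step 11. [r6c6∈{2,7}] across row 6, 7 lands solely at r6c6 ⇒ r6c6=7.
Step 12. [r9c5∈{7,8}] across row 9, 7 lands solely at r9c5. So r9c5=7.
Step 13. [r3c1∈{1}] only 1 remains possible at r3c1 ⇒ r3c1=1.
Step 14. [r2c6∈{9}] r2c6's peers cover all but 9 ⇒ r2c6=9.
Step 15. [r2c5∈{8}] r2c5 has the single candidate 8 ⇒ r2c5=8.
Step 16. [r3c8∈{6}] only 6 remains possible at r3c8. So r3c8=6.
Step 17. [r8c7∈{9}] nothing but 9 survives at r8c7 ⇒ r8c7=9.
Step 18. [r8c2∈{6}] only 6 remains possible at r8c2 ⇒ r8c2=6.
Step 19. [r7c2∈{8}] r7c2 is down to just 8 ⇒ r7c2=8.
Step 20. [r5c3∈{9}] r5c3 is down to just 9, so r5c3=9.
Step 21. [r1c9∈{7}] nothing but 7 survives at r1c9. So r1c9=7.
Step 22. [r8c3∈{2}] nothing but 2 survives at r8c3, so r8c3=2.
Step 23. [r8c1∈{5}] r8c1 has the single candidate 5, so r8c1=5.
Step 24. [r9c9∈{4}] r9c9 is down to just 4, so r9c9=4.
Step 25. [r5c6∈{2}] only 2 remains possible at r5c6. So r5c6=2.
Step 26. [r7c9∈{5}] r7c9's peers cover all but 5. So r7c9=5.
Step 27. [r9c3∈{1}] r9c3 is down to just 1. So r9c3=1.
Step 28. [r2c8∈{5}] r2c8 is down to just 5, so r2c8=5.
Step 29. [r4c8∈{1}] only 1 remains possible at r4c8 ⇒ r4c8=1.
Step 30. [r9c4∈{8}] r9c4 has the single candidate 8. So r9c4=8.
Step 31. [r4c5∈{6}] r4c5 has the single candidate 6, so r4c5=6.
Step 32. [r6c9∈{2}] only 2 remains possible at r6c9 ⇒ r6c9=2.
Step 33. [r3c9∈{9}] r3c9's peers cover all but 9, so r3c9=9.
Step 34. [r7c7∈{1}] r7c7 has the single candidate 1. So r7c7=1.
Step 35. [r4c9∈{3}] r4c9 is down to just 3 ⇒ r4c9=3.

Answer: 8 9 6 5 3 1 2 4 7 / 4 2 7 6 8 9 3 5 1 / 1 5 3 7 2 4 8 6 9 / 2 4 5 9 6 8 7 1 3 / 3 7 9 1 5 2 4 8 6 / 6 1 8 3 4 7 5 9 2 / 7 8 4 2 9 6 1 3 5 / 5 6 2 4 1 3 9 7 8 / 9 3 1 8 7 5 6 2 4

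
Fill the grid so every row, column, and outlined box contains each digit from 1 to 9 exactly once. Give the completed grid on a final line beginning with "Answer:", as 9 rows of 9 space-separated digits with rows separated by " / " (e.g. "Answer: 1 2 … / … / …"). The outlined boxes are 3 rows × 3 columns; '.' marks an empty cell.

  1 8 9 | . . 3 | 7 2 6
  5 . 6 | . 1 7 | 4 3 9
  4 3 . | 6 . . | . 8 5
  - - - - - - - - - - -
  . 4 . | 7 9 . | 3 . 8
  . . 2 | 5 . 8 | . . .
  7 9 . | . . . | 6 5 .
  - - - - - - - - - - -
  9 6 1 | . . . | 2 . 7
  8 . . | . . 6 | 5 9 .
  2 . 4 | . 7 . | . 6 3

Step 1. [r6c9∈{1,2,4}] 2 has one home in col 9: r6c9. So r6c9=2.
Step 2. [r7c5∈{3,4,5,8}] 8 has one home in col 5: r7c5 ⇒ r7c5=8.
Step 3. [r7c8∈{4}] only 4 remains possible at r7c8 ⇒ r7c8=4.
Step 4. [r4c8∈{1}] r4c8 has the single candidate 1, so r4c8=1.
Step 5. [r8c3∈{3,7}] across box 7, 3 lands solely at r8c3 ⇒ r8c3=3.
Step 6. [r6c6∈{1,4}] 4 has one home in col 6: r6c6, so r6c6=4.
Step 7. [r9c6∈{1,5,9}] in col 6, 1 fits only at r9c6 ⇒ r9c6=1.
Step 8. [r3c5∈{2}] r3c5's peers cover all but 2 ⇒ r3c5=2.
Step 9. [r5c5∈{3,6}] r5c5 is the only open cell in col 5 admitting 6 ⇒ r5c5=6.
Step 10. [r1c4∈{4}] only 4 remains possible at r1c4. So r1c4=4.
Step 11. [r6c5∈{3}] nothing but 3 survives at r6c5 ⇒ r6c5=3.
Step 12. [r5c2∈{1}] r5c2 has the single candidate 1, so r5c2=1.
Step 13. [r5c8∈{7}] nothing but 7 survives at r5c8, so r5c8=7.
Step 14. [r9c7∈{8}] r9c7 has the single candidate 8 ⇒ r9c7=8.
Step 15. [r2c2∈{2}] r2c2's peers cover all but 2. So r2c2=2.
Step 16. [r6c4∈{1}] nothing but 1 survives at r6c4, so r6c4=1.
Step 17. [r2c4∈{8}] r2c4's peers cover all but 8, so r2c4=8.
Step 18. [r4c3∈{5}] r4c3 is down to just 5. So r4c3=5.
Step 19. [r3c3∈{7}] nothing but 7 survives at r3c3, so r3c3=7.
Step 20. [r7c4∈{3}] r7c4's peers cover all but 3 ⇒ r7c4=3.
Step 21. [r4c1∈{6}] r4c1 has the single candidate 6 ⇒ r4c1=6.
Step 22. [r8c2∈{7}] nothing but 7 survives at r8c2. So r8c2=7.
Step 23. [r9c2∈{5}] r9c2 is down to just 5. So r9c2=5.
Step 24. [r3c6∈{9}] r3c6's peers cover all but 9. So r3c6=9.
Step 25. [r7c6∈{5}] r7c6 has the single candidate 5. So r7c6=5.
Step 26. [r8c9∈{1}] r8c9's peers cover all but 1. So r8c9=1.
Step 27. [r4c6∈{2}] r4c6 has the single candidate 2. So r4c6=2.
Step 28. [r1c5∈{5}] r1c5 has the single candidate 5 ⇒ r1c5=5.
Step 29. [r8c4∈{2}] nothing but 2 survives at r8c4. So r8c4=2.
Step 30. [r6c3∈{8}] r6c3 is down to just 8 ⇒ r6c3=8.
Step 31. [r5c1∈{3}] nothing but 3 survives at r5c1. So r5c1=3.
Step 32. [r8c5∈{4}] r8c5's peers cover all but 4. So r8c5=4.
Step 33. [r3c7∈{1}] r3c7 has the single candidate 1 ⇒ r3c7=1.
Step 34. [r5c7∈{9}] r5c7 has the single candidate 9, so r5c7=9.
Step 35. [r9c4∈{9}] only 9 remains possible at r9c4, so r9c4=9.
Step 36. [r5c9∈{4}] only 4 remains possible at r5c9 ⇒ r5c9=4.

Answer: 1 8 9 4 5 3 7 2 6 / 5 2 6 8 1 7 4 3 9 / 4 3 7 6 2 9 1 8 5 / 6 4 5 7 9 2 3 1 8 / 3 1 2 5 6 8 9 7 4 / 7 9 8 1 3 4 6 5 2 / 9 6 1 3 8 5 2 4 7 / 8 7 3 2 4 6 5 9 1 / 2 5 4 9 7 1 8 6 3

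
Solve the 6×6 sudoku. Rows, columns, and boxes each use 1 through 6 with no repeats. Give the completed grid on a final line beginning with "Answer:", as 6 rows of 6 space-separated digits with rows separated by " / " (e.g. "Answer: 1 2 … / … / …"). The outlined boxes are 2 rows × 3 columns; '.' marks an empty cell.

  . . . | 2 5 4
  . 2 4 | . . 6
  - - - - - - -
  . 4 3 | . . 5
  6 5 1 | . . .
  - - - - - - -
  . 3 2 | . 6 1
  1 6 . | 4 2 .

Step 1. [r4c4∈{3}] r4c4 has the single candidate 3, so r4c4=3.
Step 2. [r2c4∈{1}] nothing but 1 survives at r2c4. So r2c4=1.
Step 3. [r2c1∈{3,5}] row 2 places 5 nowhere but r2c1, so r2c1=5.
Step 4. [r2c5∈{3}] r2c5's peers cover all but 3 ⇒ r2c5=3.
Step 5. [r4c5∈{4}] r4c5 is down to just 4. So r4c5=4.
Step 6. [r1c2∈{1}] nothing but 1 survives at r1c2 ⇒ r1c2=1.
Step 7. [r1c3∈{6}] r1c3 is down to just 6. So r1c3=6.
Step 8. [r3c4∈{6}] nothing but 6 survives at r3c4. So r3c4=6.
Step 9. [r3c5∈{1}] nothing but 1 survives at r3c5, so r3c5=1.
Step 10. [r6c6∈{3}] r6c6 has the single candidate 3, so r6c6=3.
Step 11. [r4c6∈{2}] r4c6 has the single candidate 2. So r4c6=2.
Step 12. [r1c1∈{3}] only 3 remains possible at r1c1. So r1c1=3.
Step 13. [r3c1∈{2}] only 2 remains possible at r3c1, so r3c1=2.
Step 14. [r6c3∈{5}] nothing but 5 survives at r6c3. So r6c3=5.
Step 15. [r5c1∈{4}] r5c1 has the single candidate 4, so r5c1=4.
Step 16. [r5c4∈{5}] r5c4 has the single candidate 5, so r5c4=5.

Answer: 3 1 6 2 5 4 / 5 2 4 1 3 6 / 2 4 3 6 1 5 / 6 5 1 3 4 2 / 4 3 2 5 6 1 / 1 6 5 4 2 3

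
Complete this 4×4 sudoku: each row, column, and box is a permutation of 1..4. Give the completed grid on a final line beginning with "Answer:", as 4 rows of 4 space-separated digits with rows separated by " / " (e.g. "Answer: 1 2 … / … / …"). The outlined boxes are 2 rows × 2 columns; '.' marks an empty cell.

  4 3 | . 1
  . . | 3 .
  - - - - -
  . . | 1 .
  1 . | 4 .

Step 1. [r4c2∈{2}] r4c2's peers cover all but 2 ⇒ r4c2=2.
Step 2. [r3c4∈{2,3}] across row 3, 2 lands solely at r3c4 ⇒ r3c4=2.
Step 3. [r3c2∈{4}] r3c2 has the single candidate 4 ⇒ r3c2=4.
Step 4. [r1c3∈{2}] only 2 remains possible at r1c3. So r1c3=2.
Step 5. [r2c1∈{2}] r2c1's peers cover all but 2. So r2c1=2.
Step 6. [r2c2∈{1}] only 1 remains possible at r2c2, so r2c2=1.
Step 7. [r4c4∈{3}] r4c4's peers cover all but 3 ⇒ r4c4=3.
Step 8. [r3c1∈{3}] r3c1 is down to just 3, so r3c1=3.
Step 9. [r2c4∈{4}] r2c4 is down to just 4 ⇒ r2c4=4.

Answer: 4 3 2 1 / 2 1 3 4 / 3 4 1 2 / 1 2 4 3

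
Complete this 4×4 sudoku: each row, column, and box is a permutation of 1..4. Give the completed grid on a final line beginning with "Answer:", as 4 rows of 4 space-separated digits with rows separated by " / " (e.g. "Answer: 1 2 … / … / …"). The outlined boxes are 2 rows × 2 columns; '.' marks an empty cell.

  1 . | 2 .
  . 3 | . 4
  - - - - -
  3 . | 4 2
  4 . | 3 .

Step 1. [r4c2∈{1,2}] across row 4, 2 lands solely at r4c2, so r4c2=2.
Step 2. [r3c2∈{1}] nothing but 1 survives at r3c2. So r3c2=1.
Step 3. [r4c4∈{1}] only 1 remains possible at r4c4, so r4c4=1.
Step 4. [r1c4∈{3}] r1c4's peers cover all but 3, so r1c4=3.
Step 5. [r1c2∈{4}] r1c2 is down to just 4 ⇒ r1c2=4.
Step 6. [r2c1∈{2}] r2c1 is down to just 2 ⇒ r2c1=2.
Step 7. [r2c3∈{1}] r2c3 is down to just 1, so r2c3=1.

Answer: 1 4 2 3 / 2 3 1 4 / 3 1 4 2 / 4 2 3 1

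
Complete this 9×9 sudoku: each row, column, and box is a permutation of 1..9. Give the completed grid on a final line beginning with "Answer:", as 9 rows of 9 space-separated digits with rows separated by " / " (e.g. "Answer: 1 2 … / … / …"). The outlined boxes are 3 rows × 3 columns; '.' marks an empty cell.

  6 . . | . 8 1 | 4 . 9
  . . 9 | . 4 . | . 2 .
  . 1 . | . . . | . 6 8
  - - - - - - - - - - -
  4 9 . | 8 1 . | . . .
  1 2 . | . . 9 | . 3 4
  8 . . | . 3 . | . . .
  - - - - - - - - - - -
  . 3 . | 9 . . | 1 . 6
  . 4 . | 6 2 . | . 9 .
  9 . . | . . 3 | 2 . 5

Step 1. [r9c5∈{7}] nothing but 7 survives at r9c5 ⇒ r9c5=7.
Step 2. [r7c5∈{5}] only 5 remains possible at r7c5, so r7c5=5.
Step 3. [r4c3∈{3,5,6,7}] row 4 places 3 nowhere but r4c3 ⇒ r4c3=3.
Step 4. [r1c4∈{2,3,5,7}] across row 1, 3 lands solely at r1c4, so r1c4=3.
Step 5. [r1c3∈{2,5,7}] 2 has one home in row 1: r1c3. So r1c3=2.
Step 6. [r5c5∈{6}] only 6 remains possible at r5c5. So r5c5=6.
Step 7. [r8c3∈{1,5,7,8}] row 8 places 1 nowhere but r8c3, so r8c3=1.
Step 8. [r4c7∈{5,6,7}] across row 4, 6 lands solely at r4c7 ⇒ r4c7=6.
Step 9. [r2c9∈{1,3,7}] 1 has one home in row 2: r2c9, so r2c9=1.
Step 10. [r8c1∈{5,7}] row 8 places 5 nowhere but r8c1, so r8c1=5.
Step 11. [r2c2∈{5,7,8}] row 2 places 8 nowhere but r2c2 ⇒ r2c2=8.
Step 12. [r5c7∈{5,7,8}] in row 5, 8 fits only at r5c7. So r5c7=8.
Step 13. [r6c8∈{1,5,7}] across row 6, 1 lands solely at r6c8 ⇒ r6c8=1.
Step 14. [r3c3∈{4,5,7}] in row 3, 4 fits only at r3c3 ⇒ r3c3=4.
Step 15. [r1c2∈{5,7}] r1c2 is the only open cell in box 1 admitting 5 ⇒ r1c2=5.
Step 16. [r6c2∈{6,7}] 7 has one home in col 2: r6c2 ⇒ r6c2=7.
Step 17. [r1c8∈{7}] only 7 remains possible at r1c8, so r1c8=7.
Step 18. [r5c4∈{5,7}] in row 5, 7 fits only at r5c4. So r5c4=7.
Step 19. [r2c4∈{5}] r2c4's peers cover all but 5 ⇒ r2c4=5.
Step 20. [r2c7∈{3}] nothing but 3 survives at r2c7. So r2c7=3.
Step 21. [r2c1∈{7}] r2c1 is down to just 7 ⇒ r2c1=7.
Step 22. [r6c9∈{2}] r6c9 has the single candidate 2. So r6c9=2.
Step 23. [r6c3∈{5,6}] in row 6, 6 fits only at r6c3. So r6c3=6.
Step 24. [r4c6∈{2,5}] in row 4, 2 fits only at r4c6. So r4c6=2.
Step 25. [r9c3∈{8}] only 8 remains possible at r9c3, so r9c3=8.
Step 26. [r6c4∈{4}] r6c4 is down to just 4. So r6c4=4.
Step 27. [r7c8∈{4,8}] in col 8, 8 fits only at r7c8 ⇒ r7c8=8.
Step 28. [r4c8∈{5}] nothing but 5 survives at r4c8. So r4c8=5.
Step 29. [r4c9∈{7}] nothing but 7 survives at r4c9. So r4c9=7.
Step 30. [r9c2∈{6}] nothing but 6 survives at r9c2, so r9c2=6.
Step 31. [r9c4∈{1}] r9c4's peers cover all but 1, so r9c4=1.
Step 32. [r2c6∈{6}] nothing but 6 survives at r2c6 ⇒ r2c6=6.
Step 33. [r3c6∈{7}] nothing but 7 survives at r3c6 ⇒ r3c6=7.
Step 34. [r3c4∈{2}] nothing but 2 survives at r3c4, so r3c4=2.
Step 35. [r8c6∈{8}] r8c6 is down to just 8. So r8c6=8.
Step 36. [r3c7∈{5}] nothing but 5 survives at r3c7. So r3c7=5.
Step 37. [r6c6∈{5}] only 5 remains possible at r6c6. So r6c6=5.
Step 38. [r8c7∈{7}] r8c7 has the single candidate 7, so r8c7=7.
Step 39. [r7c3∈{7}] r7c3 has the single candidate 7. So r7c3=7.
Step 40. [r5c3∈{5}] only 5 remains possible at r5c3, so r5c3=5.
Step 41. [r7c1∈{2}] r7c1's peers cover all but 2 ⇒ r7c1=2.
Step 42. [r9c8∈{4}] nothing but 4 survives at r9c8. So r9c8=4.
Step 43. [r7c6∈{4}] only 4 remains possible at r7c6, so r7c6=4.
Step 44. [r8c9∈{3}] only 3 remains possible at r8c9, so r8c9=3.
Step 45. [r6c7∈{9}] r6c7's peers cover all but 9. So r6c7=9.
Step 46. [r3c1∈{3}] r3c1 is down to just 3. So r3c1=3.
Step 47. [r3c5∈{9}] r3c5 has the single candidate 9. So r3c5=9.

Answer: 6 5 2 3 8 1 4 7 9 / 7 8 9 5 4 6 3 2 1 / 3 1 4 2 9 7 5 6 8 / 4 9 3 8 1 2 6 5 7 / 1 2 5 7 6 9 8 3 4 / 8 7 6 4 3 5 9 1 2 / 2 3 7 9 5 4 1 8 6 / 5 4 1 6 2 8 7 9 3 / 9 6 8 1 7 3 2 4 5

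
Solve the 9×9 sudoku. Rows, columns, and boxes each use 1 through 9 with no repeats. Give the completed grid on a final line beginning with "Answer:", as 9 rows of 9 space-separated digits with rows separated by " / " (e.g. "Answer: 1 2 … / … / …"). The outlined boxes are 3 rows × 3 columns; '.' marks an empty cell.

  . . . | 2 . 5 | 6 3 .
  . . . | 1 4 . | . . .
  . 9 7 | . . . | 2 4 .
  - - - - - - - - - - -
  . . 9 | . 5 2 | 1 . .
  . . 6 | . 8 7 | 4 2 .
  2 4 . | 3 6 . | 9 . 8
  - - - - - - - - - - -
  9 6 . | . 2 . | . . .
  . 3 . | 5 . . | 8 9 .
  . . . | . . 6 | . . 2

Step 1. [r2c3∈{2,3,5,8}] col 3 places 3 nowhere but r2c3. So r2c3=3.
Step 2. [r6c8∈{5,7}] 7 has one home in row 6: r6c8 ⇒ r6c8=7.
Step 3. [r5c9∈{3,5}] r5c9 is the only open cell in box 6 admitting 5, so r5c9=5.
Step 4. [r3c1∈{1,5,6,8}] r3c1 is the only open cell in row 3 admitting 5. So r3c1=5.
Step 5. [r9c2∈{1,5,7,8}] across col 2, 5 lands solely at r9c2, so r9c2=5.
Step 6. [r9c8∈{1}] r9c8 is down to just 1. So r9c8=1.
Step 7. [r8c5∈{1,7}] 1 has one home in col 5: r8c5, so r8c5=1.
Step 8. [r8c6∈{4}] nothing but 4 survives at r8c6. So r8c6=4.
Step 9. [r7c3∈{1,4,8}] r7c3 is the only open cell in row 7 admitting 1, so r7c3=1.
Step 10. [r2c8∈{5,8}] r2c8 is the only open cell in col 8 admitting 8 ⇒ r2c8=8.
Step 11. [r4c9∈{3,6}] across box 6, 3 lands solely at r4c9. So r4c9=3.
Step 12. [r1c5∈{7,9}] r1c5 is the only open cell in box 2 admitting 7, so r1c5=7.
Step 13. [r8c1∈{7}] only 7 remains possible at r8c1. So r8c1=7.
Step 14. [r4c1∈{8}] r4c1 has the single candidate 8. So r4c1=8.
Step 15. [r9c3∈{4,8}] in box 7, 8 fits only at r9c3, so r9c3=8.
Step 16. [r9c5∈{3,9}] col 5 places 9 nowhere but r9c5, so r9c5=9.
Step 17. [r7c6∈{3,8}] box 8 places 3 nowhere but r7c6. So r7c6=3.
Step 18. [r1c9∈{1,9}] across row 1, 9 lands solely at r1c9 ⇒ r1c9=9.
Step 19. [r2c7∈{5,7}] across row 2, 5 lands solely at r2c7. So r2c7=5.
Step 20. [r7c7∈{7}] nothing but 7 survives at r7c7 ⇒ r7c7=7.
Step 21. [r5c2∈{1}] r5c2's peers cover all but 1, so r5c2=1.
Step 22. [r7c4∈{8}] only 8 remains possible at r7c4. So r7c4=8.
Step 23. [r9c1∈{4}] only 4 remains possible at r9c1. So r9c1=4.
Step 24. [r6c3∈{5}] only 5 remains possible at r6c3, so r6c3=5.
Step 25. [r2c9∈{7}] r2c9 has the single candidate 7, so r2c9=7.
Step 26. [r1c2∈{8}] r1c2's peers cover all but 8, so r1c2=8.
Step 27. [r9c7∈{3}] r9c7's peers cover all but 3, so r9c7=3.
Step 28. [r3c4∈{6}] r3c4 is down to just 6. So r3c4=6.
Step 29. [r2c1∈{6}] nothing but 6 survives at r2c1, so r2c1=6.
Step 30. [r4c2∈{7}] nothing but 7 survives at r4c2 ⇒ r4c2=7.
Step 31. [r1c3∈{4}] only 4 remains possible at r1c3 ⇒ r1c3=4.
Step 32. [r5c1∈{3}] r5c1 has the single candidate 3 ⇒ r5c1=3.
Step 33. [r1c1∈{1}] r1c1's peers cover all but 1 ⇒ r1c1=1.
Step 34. [r8c3∈{2}] only 2 remains possible at r8c3, so r8c3=2.
Step 35. [r2c2∈{2}] r2c2 has the single candidate 2, so r2c2=2.
Step 36. [r4c8∈{6}] only 6 remains possible at r4c8, so r4c8=6.
Step 37. [r7c8∈{5}] r7c8 is down to just 5, so r7c8=5.
Step 38. [r9c4∈{7}] r9c4 has the single candidate 7, so r9c4=7.
Step 39. [r8c9∈{6}] r8c9 is down to just 6 ⇒ r8c9=6.
Step 40. [r6c6∈{1}] only 1 remains possible at r6c6, so r6c6=1.
Step 41. [r3c5∈{3}] only 3 remains possible at r3c5, so r3c5=3.
Step 42. [r5c4∈{9}] only 9 remains possible at r5c4. So r5c4=9.
Step 43. [r7c9∈{4}] r7c9 is down to just 4, so r7c9=4.
Step 44. [r3c9∈{1}] nothing but 1 survives at r3c9 ⇒ r3c9=1.
Step 45. [r4c4∈{4}] nothing but 4 survives at r4c4, so r4c4=4.
Step 46. [r2c6∈{9}] r2c6 has the single candidate 9 ⇒ r2c6=9.
Step 47. [r3c6∈{8}] r3c6 has the single candidate 8 ⇒ r3c6=8.

Answer: 1 8 4 2 7 5 6 3 9 / 6 2 3 1 4 9 5 8 7 / 5 9 7 6 3 8 2 4 1 / 8 7 9 4 5 2 1 6 3 / 3 1 6 9 8 7 4 2 5 / 2 4 5 3 6 1 9 7 8 / 9 6 1 8 2 3 7 5 4 / 7 3 2 5 1 4 8 9 6 / 4 5 8 7 9 6 3 1 2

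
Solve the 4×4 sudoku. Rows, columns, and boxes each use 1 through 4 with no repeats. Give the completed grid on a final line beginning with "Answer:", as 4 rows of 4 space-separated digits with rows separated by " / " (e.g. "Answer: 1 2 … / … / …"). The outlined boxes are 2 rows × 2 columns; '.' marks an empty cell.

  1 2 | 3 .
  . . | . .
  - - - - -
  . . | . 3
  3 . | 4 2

Step 1. [r2c1∈{4}] r2c1 is down to just 4. So r2c1=4.
Step 2. [r3c3∈{1}] only 1 remains possible at r3c3. So r3c3=1.
Step 3. [r4c2∈{1}] only 1 remains possible at r4c2. So r4c2=1.
Step 4. [r2c3∈{2}] only 2 remains possible at r2c3, so r2c3=2.
Step 5. [r3c2∈{4}] r3c2's peers cover all but 4 ⇒ r3c2=4.
Step 6. [r3c1∈{2}] nothing but 2 survives at r3c1 ⇒ r3c1=2.
Step 7. [r1c4∈{4}] r1c4 has the single candidate 4 ⇒ r1c4=4.
Step 8. [r2c2∈{3}] r2c2 is down to just 3. So r2c2=3.
Step 9. [r2c4∈{1}] only 1 remains possible at r2c4 ⇒ r2c4=1.

Answer: 1 2 3 4 / 4 3 2 1 / 2 4 1 3 / 3 1 4 2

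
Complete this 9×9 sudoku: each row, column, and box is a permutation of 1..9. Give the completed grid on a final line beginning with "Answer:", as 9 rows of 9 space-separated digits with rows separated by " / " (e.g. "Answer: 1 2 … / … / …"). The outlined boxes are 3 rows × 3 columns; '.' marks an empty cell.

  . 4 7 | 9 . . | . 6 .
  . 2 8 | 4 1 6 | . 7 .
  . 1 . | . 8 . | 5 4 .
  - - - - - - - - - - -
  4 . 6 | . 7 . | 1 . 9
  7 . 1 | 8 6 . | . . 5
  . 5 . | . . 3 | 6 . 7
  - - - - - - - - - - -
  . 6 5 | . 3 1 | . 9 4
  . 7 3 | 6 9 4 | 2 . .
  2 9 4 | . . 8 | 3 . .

Step 1. [r1c9∈{1,2,3,8}] 1 has one home in row 1: r1c9 ⇒ r1c9=1.
Step 2. [r3c4∈{2,3,7}] in col 4, 3 fits only at r3c4. So r3c4=3.
Step 3. [r6c3∈{2,9}] across col 3, 2 lands solely at r6c3, so r6c3=2.
Step 4. [r1c5∈{2,5}] 2 has one home in col 5: r1c5. So r1c5=2.
Step 5. [r8c9∈{8}] nothing but 8 survives at r8c9 ⇒ r8c9=8.
Step 6. [r4c2∈{3,8}] r4c2 is the only open cell in col 2 admitting 8 ⇒ r4c2=8.
Step 7. [r2c1∈{3,5,9}] across row 2, 5 lands solely at r2c1. So r2c1=5.
Step 8. [r9c8∈{1,5}] across row 9, 1 lands solely at r9c8. So r9c8=1.
Step 9. [r7c4∈{2,7}] in row 7, 2 fits only at r7c4 ⇒ r7c4=2.
Step 10. [r4c4∈{5}] r4c4 is down to just 5. So r4c4=5.
Step 11. [r4c6∈{2}] r4c6 is down to just 2, so r4c6=2.
Step 12. [r3c1∈{6,9}] across row 3, 6 lands solely at r3c1, so r3c1=6.
Step 13. [r4c8∈{3}] only 3 remains possible at r4c8, so r4c8=3.
Step 14. [r1c7∈{8}] r1c7 is down to just 8, so r1c7=8.
Step 15. [r9c9∈{6}] nothing but 6 survives at r9c9. So r9c9=6.
Step 16. [r5c7∈{4}] r5c7 is down to just 4. So r5c7=4.
Step 17. [r5c6∈{9}] only 9 remains possible at r5c6 ⇒ r5c6=9.
Step 18. [r1c1∈{3}] r1c1's peers cover all but 3, so r1c1=3.
Step 19. [r6c4∈{1}] only 1 remains possible at r6c4. So r6c4=1.
Step 20. [r3c6∈{7}] only 7 remains possible at r3c6. So r3c6=7.
Step 21. [r6c1∈{9}] r6c1 is down to just 9, so r6c1=9.
Step 22. [r7c7∈{7}] r7c7 is down to just 7. So r7c7=7.
Step 23. [r2c7∈{9}] r2c7 is down to just 9, so r2c7=9.
Step 24. [r5c2∈{3}] only 3 remains possible at r5c2 ⇒ r5c2=3.
Step 25. [r9c4∈{7}] r9c4 is down to just 7 ⇒ r9c4=7.
Step 26. [r1c6∈{5}] r1c6's peers cover all but 5, so r1c6=5.
Step 27. [r9c5∈{5}] r9c5 is down to just 5, so r9c5=5.
Step 28. [r6c8∈{8}] r6c8's peers cover all but 8. So r6c8=8.
Step 29. [r2c9∈{3}] r2c9 has the single candidate 3, so r2c9=3.
Step 30. [r8c1∈{1}] r8c1 is down to just 1. So r8c1=1.
Step 31. [r3c9∈{2}] only 2 remains possible at r3c9. So r3c9=2.
Step 32. [r3c3∈{9}] only 9 remains possible at r3c3, so r3c3=9.
Step 33. [r8c8∈{5}] r8c8 has the single candidate 5, so r8c8=5.
Step 34. [r7c1∈{8}] r7c1 is down to just 8, so r7c1=8.
Step 35. [r5c8∈{2}] r5c8's peers cover all but 2, so r5c8=2.
Step 36. [r6c5∈{4}] r6c5 is down to just 4, so r6c5=4.

Answer: 3 4 7 9 2 5 8 6 1 / 5 2 8 4 1 6 9 7 3 / 6 1 9 3 8 7 5 4 2 / 4 8 6 5 7 2 1 3 9 / 7 3 1 8 6 9 4 2 5 / 9 5 2 1 4 3 6 8 7 / 8 6 5 2 3 1 7 9 4 / 1 7 3 6 9 4 2 5 8 / 2 9 4 7 5 8 3 1 6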